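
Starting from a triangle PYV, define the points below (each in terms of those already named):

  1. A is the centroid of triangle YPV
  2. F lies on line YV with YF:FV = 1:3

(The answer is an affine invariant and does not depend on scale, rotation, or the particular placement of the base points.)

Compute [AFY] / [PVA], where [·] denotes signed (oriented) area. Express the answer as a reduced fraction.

Work in coordinates with P = (0, 0), Y = (1, 0), V = (0, 1).
1. A is the centroid of triangle YPV ⇒ A = (1/3, 1/3)
2. F lies on line YV with YF:FV = 1:3 ⇒ F = (3/4, 1/4)
2·[AFY] = -1/12, 2·[PVA] = -1/3
[AFY]:[PVA] = -1/12:-1/3 = 1/4

[AFY]:[PVA] = 1/4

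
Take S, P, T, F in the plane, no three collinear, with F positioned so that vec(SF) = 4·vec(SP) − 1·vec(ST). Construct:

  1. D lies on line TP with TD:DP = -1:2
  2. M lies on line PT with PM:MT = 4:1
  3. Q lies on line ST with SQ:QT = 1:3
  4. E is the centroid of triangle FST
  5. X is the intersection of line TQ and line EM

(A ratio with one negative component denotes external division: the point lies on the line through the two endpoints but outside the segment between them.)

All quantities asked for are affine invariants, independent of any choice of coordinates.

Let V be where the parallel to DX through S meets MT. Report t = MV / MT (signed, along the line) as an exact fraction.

t = 86

Set S = (0, 0), P = (1, 0), T = (0, 1), F = (4, -1); any affine frame gives the same invariant.
1. D lies on line TP with TD:DP = -1:2 ⇒ D = (-1, 2)
2. M lies on line PT with PM:MT = 4:1 ⇒ M = (1/5, 4/5)
3. Q lies on line ST with SQ:QT = 1:3 ⇒ Q = (0, 1/4)
4. E is the centroid of triangle FST ⇒ E = (4/3, 0)
5. X is the intersection of line TQ and line EM ⇒ X = (0, 16/17)
through S parallel to DX: direction (1, -18/17); meets MT at V = (-17, 18)
V = M + t·(T−M) with t = 86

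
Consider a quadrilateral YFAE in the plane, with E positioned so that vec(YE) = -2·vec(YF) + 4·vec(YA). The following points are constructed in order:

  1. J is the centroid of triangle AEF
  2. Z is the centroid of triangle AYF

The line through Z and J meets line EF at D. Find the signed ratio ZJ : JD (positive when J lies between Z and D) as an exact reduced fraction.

Set Y = (0, 0), F = (1, 0), A = (0, 1), E = (-2, 4); any affine frame gives the same invariant.
1. J is the centroid of triangle AEF ⇒ J = (-1/3, 5/3)
2. Z is the centroid of triangle AYF ⇒ Z = (1/3, 1/3)
line ZJ meets EF at D = (-1/2, 2)
J = Z + t·(D−Z) with t = 4/5, so ZJ:JD = 4/5:1/5

ZJ:JD = 4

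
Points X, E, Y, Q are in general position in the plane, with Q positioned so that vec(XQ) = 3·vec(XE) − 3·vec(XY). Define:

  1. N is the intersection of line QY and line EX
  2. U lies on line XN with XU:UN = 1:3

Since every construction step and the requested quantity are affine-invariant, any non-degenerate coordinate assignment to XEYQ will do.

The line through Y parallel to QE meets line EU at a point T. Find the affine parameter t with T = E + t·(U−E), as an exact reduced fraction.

t = 16/39

Set X = (0, 0), E = (1, 0), Y = (0, 1), Q = (3, -3); any affine frame gives the same invariant.
1. N is the intersection of line QY and line EX ⇒ N = (3/4, 0)
2. U lies on line XN with XU:UN = 1:3 ⇒ U = (3/16, 0)
through Y parallel to QE: direction (-2, 3); meets EU at T = (2/3, 0)
T = E + t·(U−E) with t = 16/39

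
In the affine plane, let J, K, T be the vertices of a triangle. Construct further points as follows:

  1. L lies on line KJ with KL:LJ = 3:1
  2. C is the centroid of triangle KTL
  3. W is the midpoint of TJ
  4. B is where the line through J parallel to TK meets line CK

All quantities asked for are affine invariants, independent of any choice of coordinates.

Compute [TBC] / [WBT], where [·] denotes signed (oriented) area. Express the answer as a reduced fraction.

[TBC]:[WBT] = -9/8

Set J = (0, 0), K = (1, 0), T = (0, 1); any affine frame gives the same invariant.
1. L lies on line KJ with KL:LJ = 3:1 ⇒ L = (1/4, 0)
2. C is the centroid of triangle KTL ⇒ C = (5/12, 1/3)
3. W is the midpoint of TJ ⇒ W = (0, 1/2)
4. B is where the line through J parallel to TK meets line CK ⇒ B = (-4/3, 4/3)
2·[TBC] = 3/4, 2·[WBT] = -2/3
[TBC]:[WBT] = 3/4:-2/3 = -9/8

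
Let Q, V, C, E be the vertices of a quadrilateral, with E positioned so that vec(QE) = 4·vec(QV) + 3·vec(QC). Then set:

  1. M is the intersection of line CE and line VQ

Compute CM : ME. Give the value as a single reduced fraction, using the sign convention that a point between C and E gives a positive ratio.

CM:ME = -1/3

Set Q = (0, 0), V = (1, 0), C = (0, 1), E = (4, 3); any affine frame gives the same invariant.
1. M is the intersection of line CE and line VQ ⇒ M = (-2, 0)
M = C + t·(E−C) with t = -1/2, so CM:ME = t:(1−t) = -1/2:3/2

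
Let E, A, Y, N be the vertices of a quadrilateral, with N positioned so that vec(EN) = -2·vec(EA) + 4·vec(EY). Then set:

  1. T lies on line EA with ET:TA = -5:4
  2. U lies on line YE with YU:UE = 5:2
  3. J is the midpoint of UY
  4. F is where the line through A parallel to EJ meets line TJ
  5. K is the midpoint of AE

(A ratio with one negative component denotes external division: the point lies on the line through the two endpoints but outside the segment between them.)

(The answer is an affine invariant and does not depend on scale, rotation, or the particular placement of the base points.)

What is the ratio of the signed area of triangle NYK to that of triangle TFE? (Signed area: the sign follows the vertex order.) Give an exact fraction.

Work in coordinates with E = (0, 0), A = (1, 0), Y = (0, 1), N = (-2, 4).
1. T lies on line EA with ET:TA = -5:4 ⇒ T = (5, 0)
2. U lies on line YE with YU:UE = 5:2 ⇒ U = (0, 2/7)
3. J is the midpoint of UY ⇒ J = (0, 9/14)
4. F is where the line through A parallel to EJ meets line TJ ⇒ F = (1, 18/35)
5. K is the midpoint of AE ⇒ K = (1/2, 0)
2·[NYK] = -1/2, 2·[TFE] = 18/7
[NYK]:[TFE] = -1/2:18/7 = -7/36

[NYK]:[TFE] = -7/36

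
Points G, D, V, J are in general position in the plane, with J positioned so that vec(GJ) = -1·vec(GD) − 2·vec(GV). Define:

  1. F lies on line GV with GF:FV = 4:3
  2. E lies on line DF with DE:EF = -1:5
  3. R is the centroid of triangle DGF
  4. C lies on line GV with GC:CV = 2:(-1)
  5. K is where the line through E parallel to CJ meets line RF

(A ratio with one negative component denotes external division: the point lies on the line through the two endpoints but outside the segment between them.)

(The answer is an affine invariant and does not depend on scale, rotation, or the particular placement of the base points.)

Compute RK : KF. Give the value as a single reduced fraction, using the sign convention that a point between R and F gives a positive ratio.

RK:KF = -7/10

Choose coordinates G = (0, 0), D = (1, 0), V = (0, 1), J = (-1, -2).
1. F lies on line GV with GF:FV = 4:3 ⇒ F = (0, 4/7)
2. E lies on line DF with DE:EF = -1:5 ⇒ E = (5/4, -1/7)
3. R is the centroid of triangle DGF ⇒ R = (1/3, 4/21)
4. C lies on line GV with GC:CV = 2:(-1) ⇒ C = (0, 2)
5. K is where the line through E parallel to CJ meets line RF ⇒ K = (10/9, -44/63)
K = R + t·(F−R) with t = -7/3, so RK:KF = t:(1−t) = -7/3:10/3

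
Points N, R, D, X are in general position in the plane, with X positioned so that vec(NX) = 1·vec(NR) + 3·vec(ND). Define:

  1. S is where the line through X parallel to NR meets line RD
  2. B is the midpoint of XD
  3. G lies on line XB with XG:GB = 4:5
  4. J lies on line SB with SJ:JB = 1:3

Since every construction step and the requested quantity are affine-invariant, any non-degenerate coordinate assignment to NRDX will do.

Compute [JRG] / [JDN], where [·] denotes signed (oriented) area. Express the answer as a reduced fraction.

Choose coordinates N = (0, 0), R = (1, 0), D = (0, 1), X = (1, 3).
1. S is where the line through X parallel to NR meets line RD ⇒ S = (-2, 3)
2. B is the midpoint of XD ⇒ B = (1/2, 2)
3. G lies on line XB with XG:GB = 4:5 ⇒ G = (7/9, 23/9)
4. J lies on line SB with SJ:JB = 1:3 ⇒ J = (-11/8, 11/4)
2·[JRG] = 131/24, 2·[JDN] = -11/8
[JRG]:[JDN] = 131/24:-11/8 = -131/33

[JRG]:[JDN] = -131/33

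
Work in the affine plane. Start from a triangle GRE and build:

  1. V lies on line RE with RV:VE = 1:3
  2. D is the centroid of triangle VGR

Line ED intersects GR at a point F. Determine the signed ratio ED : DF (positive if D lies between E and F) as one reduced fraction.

ED:DF = 11

Set G = (0, 0), R = (1, 0), E = (0, 1); any affine frame gives the same invariant.
1. V lies on line RE with RV:VE = 1:3 ⇒ V = (3/4, 1/4)
2. D is the centroid of triangle VGR ⇒ D = (7/12, 1/12)
line ED meets GR at F = (7/11, 0)
D = E + t·(F−E) with t = 11/12, so ED:DF = 11/12:1/12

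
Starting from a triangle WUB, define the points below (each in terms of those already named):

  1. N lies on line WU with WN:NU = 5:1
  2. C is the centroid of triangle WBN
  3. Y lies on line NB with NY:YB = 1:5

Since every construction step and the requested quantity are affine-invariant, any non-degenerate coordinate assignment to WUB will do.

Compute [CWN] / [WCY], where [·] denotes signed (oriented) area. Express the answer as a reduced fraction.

[CWN]:[WCY] = -3/2

Choose coordinates W = (0, 0), U = (1, 0), B = (0, 1).
1. N lies on line WU with WN:NU = 5:1 ⇒ N = (5/6, 0)
2. C is the centroid of triangle WBN ⇒ C = (5/18, 1/3)
3. Y lies on line NB with NY:YB = 1:5 ⇒ Y = (25/36, 1/6)
2·[CWN] = 5/18, 2·[WCY] = -5/27
[CWN]:[WCY] = 5/18:-5/27 = -3/2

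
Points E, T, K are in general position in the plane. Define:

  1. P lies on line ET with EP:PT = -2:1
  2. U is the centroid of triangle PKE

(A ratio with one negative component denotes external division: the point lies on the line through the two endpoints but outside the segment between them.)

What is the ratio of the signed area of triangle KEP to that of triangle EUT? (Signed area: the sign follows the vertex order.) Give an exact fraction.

[KEP]:[EUT] = -6

Set E = (0, 0), T = (1, 0), K = (0, 1); any affine frame gives the same invariant.
1. P lies on line ET with EP:PT = -2:1 ⇒ P = (2, 0)
2. U is the centroid of triangle PKE ⇒ U = (2/3, 1/3)
2·[KEP] = 2, 2·[EUT] = -1/3
[KEP]:[EUT] = 2:-1/3 = -6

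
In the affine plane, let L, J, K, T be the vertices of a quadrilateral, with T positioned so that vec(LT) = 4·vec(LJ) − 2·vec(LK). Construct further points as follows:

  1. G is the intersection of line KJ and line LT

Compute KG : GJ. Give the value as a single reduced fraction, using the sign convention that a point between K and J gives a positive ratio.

Choose coordinates L = (0, 0), J = (1, 0), K = (0, 1), T = (4, -2).
1. G is the intersection of line KJ and line LT ⇒ G = (2, -1)
G = K + t·(J−K) with t = 2, so KG:GJ = t:(1−t) = 2:-1

KG:GJ = -2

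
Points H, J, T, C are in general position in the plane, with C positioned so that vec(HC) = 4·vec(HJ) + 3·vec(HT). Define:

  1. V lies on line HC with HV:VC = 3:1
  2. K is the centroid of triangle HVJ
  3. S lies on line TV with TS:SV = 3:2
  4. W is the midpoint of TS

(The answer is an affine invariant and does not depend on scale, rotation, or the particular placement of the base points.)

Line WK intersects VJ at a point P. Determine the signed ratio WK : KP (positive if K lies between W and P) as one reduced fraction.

Set H = (0, 0), J = (1, 0), T = (0, 1), C = (4, 3); any affine frame gives the same invariant.
1. V lies on line HC with HV:VC = 3:1 ⇒ V = (3, 9/4)
2. K is the centroid of triangle HVJ ⇒ K = (4/3, 3/4)
3. S lies on line TV with TS:SV = 3:2 ⇒ S = (9/5, 7/4)
4. W is the midpoint of TS ⇒ W = (9/10, 11/8)
line WK meets VJ at P = (395/267, 48/89)
K = W + t·(P−W) with t = 89/119, so WK:KP = 89/119:30/119

WK:KP = 89/30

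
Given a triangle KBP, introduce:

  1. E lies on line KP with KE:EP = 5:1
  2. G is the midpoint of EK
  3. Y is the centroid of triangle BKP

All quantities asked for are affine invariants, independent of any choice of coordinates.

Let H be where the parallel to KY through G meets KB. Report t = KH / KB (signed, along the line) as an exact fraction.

t = -5/12

Work in coordinates with K = (0, 0), B = (1, 0), P = (0, 1).
1. E lies on line KP with KE:EP = 5:1 ⇒ E = (0, 5/6)
2. G is the midpoint of EK ⇒ G = (0, 5/12)
3. Y is the centroid of triangle BKP ⇒ Y = (1/3, 1/3)
through G parallel to KY: direction (1/3, 1/3); meets KB at H = (-5/12, 0)
H = K + t·(B−K) with t = -5/12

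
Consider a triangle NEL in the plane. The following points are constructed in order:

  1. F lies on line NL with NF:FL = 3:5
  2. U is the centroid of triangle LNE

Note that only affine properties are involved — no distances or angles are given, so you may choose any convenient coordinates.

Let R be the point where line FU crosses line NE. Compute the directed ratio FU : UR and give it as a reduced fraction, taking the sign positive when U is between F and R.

Assign N = (0, 0), E = (1, 0), L = (0, 1) — the answer is frame-independent, so this choice is without loss of generality.
1. F lies on line NL with NF:FL = 3:5 ⇒ F = (0, 3/8)
2. U is the centroid of triangle LNE ⇒ U = (1/3, 1/3)
line FU meets NE at R = (3, 0)
U = F + t·(R−F) with t = 1/9, so FU:UR = 1/9:8/9

FU:UR = 1/8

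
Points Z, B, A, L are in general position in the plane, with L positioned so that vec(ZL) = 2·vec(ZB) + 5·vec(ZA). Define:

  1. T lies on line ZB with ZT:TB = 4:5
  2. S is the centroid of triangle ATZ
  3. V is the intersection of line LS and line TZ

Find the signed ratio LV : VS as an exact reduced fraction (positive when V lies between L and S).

LV:VS = -15

Work in coordinates with Z = (0, 0), B = (1, 0), A = (0, 1), L = (2, 5).
1. T lies on line ZB with ZT:TB = 4:5 ⇒ T = (4/9, 0)
2. S is the centroid of triangle ATZ ⇒ S = (4/27, 1/3)
3. V is the intersection of line LS and line TZ ⇒ V = (1/63, 0)
V = L + t·(S−L) with t = 15/14, so LV:VS = t:(1−t) = 15/14:-1/14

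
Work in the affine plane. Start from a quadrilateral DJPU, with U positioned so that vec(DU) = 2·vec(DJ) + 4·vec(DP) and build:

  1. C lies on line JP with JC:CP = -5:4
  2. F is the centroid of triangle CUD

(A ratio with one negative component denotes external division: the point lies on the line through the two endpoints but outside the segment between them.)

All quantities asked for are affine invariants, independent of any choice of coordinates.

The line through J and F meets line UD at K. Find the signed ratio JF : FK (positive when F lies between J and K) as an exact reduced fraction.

Set D = (0, 0), J = (1, 0), P = (0, 1), U = (2, 4); any affine frame gives the same invariant.
1. C lies on line JP with JC:CP = -5:4 ⇒ C = (-4, 5)
2. F is the centroid of triangle CUD ⇒ F = (-2/3, 3)
line JF meets UD at K = (9/19, 18/19)
F = J + t·(K−J) with t = 19/6, so JF:FK = 19/6:-13/6

JF:FK = -19/13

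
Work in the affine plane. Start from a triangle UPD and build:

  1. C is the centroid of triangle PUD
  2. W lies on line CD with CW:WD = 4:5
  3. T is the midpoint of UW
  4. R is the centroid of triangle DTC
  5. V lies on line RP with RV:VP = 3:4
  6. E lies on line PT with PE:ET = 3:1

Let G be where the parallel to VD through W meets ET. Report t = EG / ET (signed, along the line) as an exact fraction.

t = -123/131

Choose coordinates U = (0, 0), P = (1, 0), D = (0, 1).
1. C is the centroid of triangle PUD ⇒ C = (1/3, 1/3)
2. W lies on line CD with CW:WD = 4:5 ⇒ W = (5/27, 17/27)
3. T is the midpoint of UW ⇒ T = (5/54, 17/54)
4. R is the centroid of triangle DTC ⇒ R = (23/162, 89/162)
5. V lies on line RP with RV:VP = 3:4 ⇒ V = (289/567, 178/567)
6. E lies on line PT with PE:ET = 3:1 ⇒ E = (23/72, 17/72)
through W parallel to VD: direction (-289/567, 389/567); meets ET at G = (279/524, 85/524)
G = E + t·(T−E) with t = -123/131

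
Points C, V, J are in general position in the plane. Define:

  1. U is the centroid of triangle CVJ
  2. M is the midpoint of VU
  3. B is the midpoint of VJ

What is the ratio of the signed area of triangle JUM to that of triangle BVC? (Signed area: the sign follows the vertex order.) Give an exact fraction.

Set C = (0, 0), V = (1, 0), J = (0, 1); any affine frame gives the same invariant.
1. U is the centroid of triangle CVJ ⇒ U = (1/3, 1/3)
2. M is the midpoint of VU ⇒ M = (2/3, 1/6)
3. B is the midpoint of VJ ⇒ B = (1/2, 1/2)
2·[JUM] = 1/6, 2·[BVC] = -1/2
[JUM]:[BVC] = 1/6:-1/2 = -1/3

[JUM]:[BVC] = -1/3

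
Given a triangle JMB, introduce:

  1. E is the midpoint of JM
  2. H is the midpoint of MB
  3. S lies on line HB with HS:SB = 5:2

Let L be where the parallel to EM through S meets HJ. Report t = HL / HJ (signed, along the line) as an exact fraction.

t = -5/7

Assign J = (0, 0), M = (1, 0), B = (0, 1) — the answer is frame-independent, so this choice is without loss of generality.
1. E is the midpoint of JM ⇒ E = (1/2, 0)
2. H is the midpoint of MB ⇒ H = (1/2, 1/2)
3. S lies on line HB with HS:SB = 5:2 ⇒ S = (1/7, 6/7)
through S parallel to EM: direction (1/2, 0); meets HJ at L = (6/7, 6/7)
L = H + t·(J−H) with t = -5/7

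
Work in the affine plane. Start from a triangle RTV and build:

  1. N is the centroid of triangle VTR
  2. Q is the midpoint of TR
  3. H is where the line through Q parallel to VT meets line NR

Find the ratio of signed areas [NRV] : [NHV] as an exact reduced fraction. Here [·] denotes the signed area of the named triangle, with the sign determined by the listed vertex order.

Assign R = (0, 0), T = (1, 0), V = (0, 1) — the answer is frame-independent, so this choice is without loss of generality.
1. N is the centroid of triangle VTR ⇒ N = (1/3, 1/3)
2. Q is the midpoint of TR ⇒ Q = (1/2, 0)
3. H is where the line through Q parallel to VT meets line NR ⇒ H = (1/4, 1/4)
2·[NRV] = -1/3, 2·[NHV] = -1/12
[NRV]:[NHV] = -1/3:-1/12 = 4

[NRV]:[NHV] = 4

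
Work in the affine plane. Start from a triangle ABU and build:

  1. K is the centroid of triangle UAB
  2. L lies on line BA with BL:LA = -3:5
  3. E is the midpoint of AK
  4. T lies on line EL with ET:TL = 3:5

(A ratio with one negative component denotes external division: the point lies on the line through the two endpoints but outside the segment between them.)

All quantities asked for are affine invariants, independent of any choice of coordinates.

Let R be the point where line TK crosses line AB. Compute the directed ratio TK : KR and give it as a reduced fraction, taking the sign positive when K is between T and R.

Work in coordinates with A = (0, 0), B = (1, 0), U = (0, 1).
1. K is the centroid of triangle UAB ⇒ K = (1/3, 1/3)
2. L lies on line BA with BL:LA = -3:5 ⇒ L = (5/2, 0)
3. E is the midpoint of AK ⇒ E = (1/6, 1/6)
4. T lies on line EL with ET:TL = 3:5 ⇒ T = (25/24, 5/48)
line TK meets AB at R = (15/11, 0)
K = T + t·(R−T) with t = -11/5, so TK:KR = -11/5:16/5

TK:KR = -11/16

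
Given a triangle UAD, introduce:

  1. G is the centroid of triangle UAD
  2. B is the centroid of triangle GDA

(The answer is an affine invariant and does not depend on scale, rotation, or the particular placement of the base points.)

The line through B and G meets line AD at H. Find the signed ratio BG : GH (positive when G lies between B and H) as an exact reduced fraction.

BG:GH = -2/3

Set U = (0, 0), A = (1, 0), D = (0, 1); any affine frame gives the same invariant.
1. G is the centroid of triangle UAD ⇒ G = (1/3, 1/3)
2. B is the centroid of triangle GDA ⇒ B = (4/9, 4/9)
line BG meets AD at H = (1/2, 1/2)
G = B + t·(H−B) with t = -2, so BG:GH = -2:3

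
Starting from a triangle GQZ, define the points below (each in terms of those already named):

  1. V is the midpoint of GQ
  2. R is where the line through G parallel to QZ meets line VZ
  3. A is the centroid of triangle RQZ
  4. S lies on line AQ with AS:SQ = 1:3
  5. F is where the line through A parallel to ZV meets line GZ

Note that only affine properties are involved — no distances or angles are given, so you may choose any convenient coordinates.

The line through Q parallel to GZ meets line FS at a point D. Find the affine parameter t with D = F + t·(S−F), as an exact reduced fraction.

Set G = (0, 0), Q = (1, 0), Z = (0, 1); any affine frame gives the same invariant.
1. V is the midpoint of GQ ⇒ V = (1/2, 0)
2. R is where the line through G parallel to QZ meets line VZ ⇒ R = (1, -1)
3. A is the centroid of triangle RQZ ⇒ A = (2/3, 0)
4. S lies on line AQ with AS:SQ = 1:3 ⇒ S = (3/4, 0)
5. F is where the line through A parallel to ZV meets line GZ ⇒ F = (0, 4/3)
through Q parallel to GZ: direction (0, 1); meets FS at D = (1, -4/9)
D = F + t·(S−F) with t = 4/3

t = 4/3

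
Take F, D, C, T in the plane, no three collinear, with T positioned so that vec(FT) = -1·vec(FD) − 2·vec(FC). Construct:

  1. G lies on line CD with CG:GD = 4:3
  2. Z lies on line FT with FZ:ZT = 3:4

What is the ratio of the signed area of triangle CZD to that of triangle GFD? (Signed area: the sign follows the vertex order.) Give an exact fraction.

Assign F = (0, 0), D = (1, 0), C = (0, 1), T = (-1, -2) — the answer is frame-independent, so this choice is without loss of generality.
1. G lies on line CD with CG:GD = 4:3 ⇒ G = (4/7, 3/7)
2. Z lies on line FT with FZ:ZT = 3:4 ⇒ Z = (-3/7, -6/7)
2·[CZD] = 16/7, 2·[GFD] = 3/7
[CZD]:[GFD] = 16/7:3/7 = 16/3

[CZD]:[GFD] = 16/3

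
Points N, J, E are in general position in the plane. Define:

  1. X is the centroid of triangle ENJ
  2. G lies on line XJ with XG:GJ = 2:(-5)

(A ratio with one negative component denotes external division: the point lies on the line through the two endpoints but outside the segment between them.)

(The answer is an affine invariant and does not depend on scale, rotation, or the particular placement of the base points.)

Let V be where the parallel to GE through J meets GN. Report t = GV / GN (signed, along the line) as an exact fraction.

t = 5

Assign N = (0, 0), J = (1, 0), E = (0, 1) — the answer is frame-independent, so this choice is without loss of generality.
1. X is the centroid of triangle ENJ ⇒ X = (1/3, 1/3)
2. G lies on line XJ with XG:GJ = 2:(-5) ⇒ G = (-1/9, 5/9)
through J parallel to GE: direction (1/9, 4/9); meets GN at V = (4/9, -20/9)
V = G + t·(N−G) with t = 5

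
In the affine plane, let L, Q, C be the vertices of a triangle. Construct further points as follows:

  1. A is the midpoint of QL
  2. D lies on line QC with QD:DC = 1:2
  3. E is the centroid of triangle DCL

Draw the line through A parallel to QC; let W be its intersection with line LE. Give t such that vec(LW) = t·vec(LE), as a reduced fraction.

t = 3/4

Assign L = (0, 0), Q = (1, 0), C = (0, 1) — the answer is frame-independent, so this choice is without loss of generality.
1. A is the midpoint of QL ⇒ A = (1/2, 0)
2. D lies on line QC with QD:DC = 1:2 ⇒ D = (2/3, 1/3)
3. E is the centroid of triangle DCL ⇒ E = (2/9, 4/9)
through A parallel to QC: direction (-1, 1); meets LE at W = (1/6, 1/3)
W = L + t·(E−L) with t = 3/4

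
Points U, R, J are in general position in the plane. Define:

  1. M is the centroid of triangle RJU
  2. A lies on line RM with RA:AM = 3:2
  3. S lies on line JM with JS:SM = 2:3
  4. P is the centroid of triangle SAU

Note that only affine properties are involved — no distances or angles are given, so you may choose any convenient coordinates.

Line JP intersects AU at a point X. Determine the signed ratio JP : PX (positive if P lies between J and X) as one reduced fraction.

JP:PX = 104/31

Choose coordinates U = (0, 0), R = (1, 0), J = (0, 1).
1. M is the centroid of triangle RJU ⇒ M = (1/3, 1/3)
2. A lies on line RM with RA:AM = 3:2 ⇒ A = (3/5, 1/5)
3. S lies on line JM with JS:SM = 2:3 ⇒ S = (2/15, 11/15)
4. P is the centroid of triangle SAU ⇒ P = (11/45, 14/45)
line JP meets AU at X = (33/104, 11/104)
P = J + t·(X−J) with t = 104/135, so JP:PX = 104/135:31/135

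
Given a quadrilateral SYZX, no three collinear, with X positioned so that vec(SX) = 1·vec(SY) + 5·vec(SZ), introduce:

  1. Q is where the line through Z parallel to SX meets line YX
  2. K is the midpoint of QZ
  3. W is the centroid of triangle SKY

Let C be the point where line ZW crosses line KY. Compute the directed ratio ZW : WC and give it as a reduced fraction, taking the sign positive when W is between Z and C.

ZW:WC = 11/7

Choose coordinates S = (0, 0), Y = (1, 0), Z = (0, 1), X = (1, 5).
1. Q is where the line through Z parallel to SX meets line YX ⇒ Q = (1, 6)
2. K is the midpoint of QZ ⇒ K = (1/2, 7/2)
3. W is the centroid of triangle SKY ⇒ W = (1/2, 7/6)
line ZW meets KY at C = (9/11, 14/11)
W = Z + t·(C−Z) with t = 11/18, so ZW:WC = 11/18:7/18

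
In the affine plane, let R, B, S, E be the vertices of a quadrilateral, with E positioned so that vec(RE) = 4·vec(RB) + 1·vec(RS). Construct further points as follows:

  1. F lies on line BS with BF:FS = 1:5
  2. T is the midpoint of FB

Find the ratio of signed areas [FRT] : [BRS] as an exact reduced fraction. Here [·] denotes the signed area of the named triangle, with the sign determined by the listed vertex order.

Work in coordinates with R = (0, 0), B = (1, 0), S = (0, 1), E = (4, 1).
1. F lies on line BS with BF:FS = 1:5 ⇒ F = (5/6, 1/6)
2. T is the midpoint of FB ⇒ T = (11/12, 1/12)
2·[FRT] = 1/12, 2·[BRS] = -1
[FRT]:[BRS] = 1/12:-1 = -1/12

[FRT]:[BRS] = -1/12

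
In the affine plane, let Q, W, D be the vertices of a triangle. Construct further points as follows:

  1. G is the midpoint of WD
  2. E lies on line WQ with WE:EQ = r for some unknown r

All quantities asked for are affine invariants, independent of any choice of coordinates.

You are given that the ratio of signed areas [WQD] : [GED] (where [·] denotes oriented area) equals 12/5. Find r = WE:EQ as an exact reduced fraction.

r = 5

Assign Q = (0, 0), W = (1, 0), D = (0, 1) — the answer is frame-independent, so this choice is without loss of generality.
1. G is the midpoint of WD ⇒ G = (1/2, 1/2)
2. With WE:EQ = r, write λ = r/(r+1) so E = W + λ·(Q−W); E is affine-linear in λ
Every point depending on E is an affine combination of E and λ-independent points, so each such coordinate is linear in λ; the λ² term in each signed area is a multiple of (Q−W)×(Q−W) = 0, so 2·[WQD] and 2·[GED] are each linear in λ. Evaluating at λ=0 and λ=1:
  2·[WQD] = -1,   2·[GED] = -1/2·λ
So [WQD]:[GED] = (-1) / (-1/2·λ). Setting this equal to 12/5:
  -1 = 12/5·(-1/2·λ)  ⇒  λ = 5/6
Then r = λ/(1−λ) = (5/6)/(1/6) = 5. Check: with r = 5, E = (1/6, 0) and [WQD]:[GED] = 12/5 as required.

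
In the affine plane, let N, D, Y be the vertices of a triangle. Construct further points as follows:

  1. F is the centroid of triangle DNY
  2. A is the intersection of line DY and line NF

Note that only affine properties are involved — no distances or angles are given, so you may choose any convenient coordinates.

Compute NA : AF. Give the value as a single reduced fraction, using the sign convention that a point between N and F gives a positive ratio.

NA:AF = -3

Choose coordinates N = (0, 0), D = (1, 0), Y = (0, 1).
1. F is the centroid of triangle DNY ⇒ F = (1/3, 1/3)
2. A is the intersection of line DY and line NF ⇒ A = (1/2, 1/2)
A = N + t·(F−N) with t = 3/2, so NA:AF = t:(1−t) = 3/2:-1/2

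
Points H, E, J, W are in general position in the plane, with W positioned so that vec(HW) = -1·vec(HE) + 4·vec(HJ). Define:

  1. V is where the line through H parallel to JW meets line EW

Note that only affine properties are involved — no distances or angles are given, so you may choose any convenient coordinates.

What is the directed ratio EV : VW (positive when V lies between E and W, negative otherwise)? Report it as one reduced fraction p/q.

EV:VW = -3

Choose coordinates H = (0, 0), E = (1, 0), J = (0, 1), W = (-1, 4).
1. V is where the line through H parallel to JW meets line EW ⇒ V = (-2, 6)
V = E + t·(W−E) with t = 3/2, so EV:VW = t:(1−t) = 3/2:-1/2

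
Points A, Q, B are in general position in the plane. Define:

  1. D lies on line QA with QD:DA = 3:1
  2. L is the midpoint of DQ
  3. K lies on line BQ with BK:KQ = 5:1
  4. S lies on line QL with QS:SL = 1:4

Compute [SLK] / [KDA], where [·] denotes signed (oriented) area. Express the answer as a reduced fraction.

Choose coordinates A = (0, 0), Q = (1, 0), B = (0, 1).
1. D lies on line QA with QD:DA = 3:1 ⇒ D = (1/4, 0)
2. L is the midpoint of DQ ⇒ L = (5/8, 0)
3. K lies on line BQ with BK:KQ = 5:1 ⇒ K = (5/6, 1/6)
4. S lies on line QL with QS:SL = 1:4 ⇒ S = (37/40, 0)
2·[SLK] = -1/20, 2·[KDA] = -1/24
[SLK]:[KDA] = -1/20:-1/24 = 6/5

[SLK]:[KDA] = 6/5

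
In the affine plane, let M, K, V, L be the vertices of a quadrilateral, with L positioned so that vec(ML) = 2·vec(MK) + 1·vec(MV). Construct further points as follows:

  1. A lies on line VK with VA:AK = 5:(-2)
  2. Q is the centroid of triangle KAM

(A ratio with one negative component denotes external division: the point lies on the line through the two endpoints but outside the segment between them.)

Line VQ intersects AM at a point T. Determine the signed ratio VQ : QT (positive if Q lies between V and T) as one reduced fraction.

VQ:QT = 13/2

Work in coordinates with M = (0, 0), K = (1, 0), V = (0, 1), L = (2, 1).
1. A lies on line VK with VA:AK = 5:(-2) ⇒ A = (5/3, -2/3)
2. Q is the centroid of triangle KAM ⇒ Q = (8/9, -2/9)
line VQ meets AM at T = (40/39, -16/39)
Q = V + t·(T−V) with t = 13/15, so VQ:QT = 13/15:2/15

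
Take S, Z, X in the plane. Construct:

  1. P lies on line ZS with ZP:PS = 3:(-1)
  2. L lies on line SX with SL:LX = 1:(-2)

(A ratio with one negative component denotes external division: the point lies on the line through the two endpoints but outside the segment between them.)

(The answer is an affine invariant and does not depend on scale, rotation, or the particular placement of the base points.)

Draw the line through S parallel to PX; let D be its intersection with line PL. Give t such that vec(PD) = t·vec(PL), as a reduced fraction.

Set S = (0, 0), Z = (1, 0), X = (0, 1); any affine frame gives the same invariant.
1. P lies on line ZS with ZP:PS = 3:(-1) ⇒ P = (-1/2, 0)
2. L lies on line SX with SL:LX = 1:(-2) ⇒ L = (0, -1)
through S parallel to PX: direction (1/2, 1); meets PL at D = (-1/4, -1/2)
D = P + t·(L−P) with t = 1/2

t = 1/2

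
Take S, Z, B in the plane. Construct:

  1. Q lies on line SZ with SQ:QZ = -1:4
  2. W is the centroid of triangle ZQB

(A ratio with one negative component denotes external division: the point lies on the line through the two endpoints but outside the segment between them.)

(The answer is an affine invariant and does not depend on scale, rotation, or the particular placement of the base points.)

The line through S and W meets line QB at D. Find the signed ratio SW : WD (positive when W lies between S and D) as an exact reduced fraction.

Work in coordinates with S = (0, 0), Z = (1, 0), B = (0, 1).
1. Q lies on line SZ with SQ:QZ = -1:4 ⇒ Q = (-1/3, 0)
2. W is the centroid of triangle ZQB ⇒ W = (2/9, 1/3)
line SW meets QB at D = (-2/3, -1)
W = S + t·(D−S) with t = -1/3, so SW:WD = -1/3:4/3

SW:WD = -1/4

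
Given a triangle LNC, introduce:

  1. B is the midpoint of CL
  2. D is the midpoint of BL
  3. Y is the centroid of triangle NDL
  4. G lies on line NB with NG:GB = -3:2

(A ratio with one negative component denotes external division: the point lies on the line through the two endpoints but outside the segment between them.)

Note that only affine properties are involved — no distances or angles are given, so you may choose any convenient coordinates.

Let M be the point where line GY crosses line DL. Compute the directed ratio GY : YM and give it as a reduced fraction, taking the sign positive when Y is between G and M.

Assign L = (0, 0), N = (1, 0), C = (0, 1) — the answer is frame-independent, so this choice is without loss of generality.
1. B is the midpoint of CL ⇒ B = (0, 1/2)
2. D is the midpoint of BL ⇒ D = (0, 1/4)
3. Y is the centroid of triangle NDL ⇒ Y = (1/3, 1/12)
4. G lies on line NB with NG:GB = -3:2 ⇒ G = (-2, 3/2)
line GY meets DL at M = (0, 2/7)
Y = G + t·(M−G) with t = 7/6, so GY:YM = 7/6:-1/6

GY:YM = -7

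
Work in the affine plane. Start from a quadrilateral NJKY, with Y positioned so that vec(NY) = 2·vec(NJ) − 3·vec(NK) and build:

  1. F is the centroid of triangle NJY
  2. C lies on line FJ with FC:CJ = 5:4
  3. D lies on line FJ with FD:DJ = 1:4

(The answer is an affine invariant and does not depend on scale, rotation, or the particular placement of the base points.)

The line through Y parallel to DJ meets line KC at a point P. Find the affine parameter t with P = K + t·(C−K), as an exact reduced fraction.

t = 2

Work in coordinates with N = (0, 0), J = (1, 0), K = (0, 1), Y = (2, -3).
1. F is the centroid of triangle NJY ⇒ F = (1, -1)
2. C lies on line FJ with FC:CJ = 5:4 ⇒ C = (1, -4/9)
3. D lies on line FJ with FD:DJ = 1:4 ⇒ D = (1, -4/5)
through Y parallel to DJ: direction (0, 4/5); meets KC at P = (2, -17/9)
P = K + t·(C−K) with t = 2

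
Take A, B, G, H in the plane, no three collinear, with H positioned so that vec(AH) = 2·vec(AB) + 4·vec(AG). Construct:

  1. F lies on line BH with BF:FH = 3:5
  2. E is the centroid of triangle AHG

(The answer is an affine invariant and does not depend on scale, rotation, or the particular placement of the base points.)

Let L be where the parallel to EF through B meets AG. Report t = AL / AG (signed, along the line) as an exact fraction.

Choose coordinates A = (0, 0), B = (1, 0), G = (0, 1), H = (2, 4).
1. F lies on line BH with BF:FH = 3:5 ⇒ F = (11/8, 3/2)
2. E is the centroid of triangle AHG ⇒ E = (2/3, 5/3)
through B parallel to EF: direction (17/24, -1/6); meets AG at L = (0, 4/17)
L = A + t·(G−A) with t = 4/17

t = 4/17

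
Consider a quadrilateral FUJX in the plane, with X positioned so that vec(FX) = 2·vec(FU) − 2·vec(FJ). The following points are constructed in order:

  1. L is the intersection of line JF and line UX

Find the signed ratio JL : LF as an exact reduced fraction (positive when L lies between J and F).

JL:LF = -1/2

Choose coordinates F = (0, 0), U = (1, 0), J = (0, 1), X = (2, -2).
1. L is the intersection of line JF and line UX ⇒ L = (0, 2)
L = J + t·(F−J) with t = -1, so JL:LF = t:(1−t) = -1:2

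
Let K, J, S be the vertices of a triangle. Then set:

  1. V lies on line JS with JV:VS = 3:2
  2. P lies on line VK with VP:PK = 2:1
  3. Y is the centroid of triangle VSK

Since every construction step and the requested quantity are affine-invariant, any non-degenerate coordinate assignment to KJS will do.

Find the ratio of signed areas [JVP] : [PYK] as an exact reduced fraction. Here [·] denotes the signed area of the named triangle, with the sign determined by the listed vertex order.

Set K = (0, 0), J = (1, 0), S = (0, 1); any affine frame gives the same invariant.
1. V lies on line JS with JV:VS = 3:2 ⇒ V = (2/5, 3/5)
2. P lies on line VK with VP:PK = 2:1 ⇒ P = (2/15, 1/5)
3. Y is the centroid of triangle VSK ⇒ Y = (2/15, 8/15)
2·[JVP] = 2/5, 2·[PYK] = 2/45
[JVP]:[PYK] = 2/5:2/45 = 9

[JVP]:[PYK] = 9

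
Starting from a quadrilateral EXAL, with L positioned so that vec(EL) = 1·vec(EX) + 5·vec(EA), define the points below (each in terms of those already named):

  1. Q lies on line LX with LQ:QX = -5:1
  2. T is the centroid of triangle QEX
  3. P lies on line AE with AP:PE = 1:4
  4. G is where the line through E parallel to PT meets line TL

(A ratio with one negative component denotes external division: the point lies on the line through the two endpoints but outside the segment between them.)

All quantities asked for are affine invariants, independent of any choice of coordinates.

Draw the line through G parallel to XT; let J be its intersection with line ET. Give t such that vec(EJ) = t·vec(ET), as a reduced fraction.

t = 369/241

Assign E = (0, 0), X = (1, 0), A = (0, 1), L = (1, 5) — the answer is frame-independent, so this choice is without loss of generality.
1. Q lies on line LX with LQ:QX = -5:1 ⇒ Q = (1, -5/4)
2. T is the centroid of triangle QEX ⇒ T = (2/3, -5/12)
3. P lies on line AE with AP:PE = 1:4 ⇒ P = (0, 4/5)
4. G is where the line through E parallel to PT meets line TL ⇒ G = (150/241, -1095/964)
through G parallel to XT: direction (-1/3, -5/12); meets ET at J = (246/241, -615/964)
J = E + t·(T−E) with t = 369/241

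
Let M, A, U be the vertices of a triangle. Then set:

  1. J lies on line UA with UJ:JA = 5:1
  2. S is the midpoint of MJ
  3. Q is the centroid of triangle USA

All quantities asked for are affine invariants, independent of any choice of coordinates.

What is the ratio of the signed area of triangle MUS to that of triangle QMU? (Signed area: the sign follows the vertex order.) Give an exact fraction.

Work in coordinates with M = (0, 0), A = (1, 0), U = (0, 1).
1. J lies on line UA with UJ:JA = 5:1 ⇒ J = (5/6, 1/6)
2. S is the midpoint of MJ ⇒ S = (5/12, 1/12)
3. Q is the centroid of triangle USA ⇒ Q = (17/36, 13/36)
2·[MUS] = -5/12, 2·[QMU] = -17/36
[MUS]:[QMU] = -5/12:-17/36 = 15/17

[MUS]:[QMU] = 15/17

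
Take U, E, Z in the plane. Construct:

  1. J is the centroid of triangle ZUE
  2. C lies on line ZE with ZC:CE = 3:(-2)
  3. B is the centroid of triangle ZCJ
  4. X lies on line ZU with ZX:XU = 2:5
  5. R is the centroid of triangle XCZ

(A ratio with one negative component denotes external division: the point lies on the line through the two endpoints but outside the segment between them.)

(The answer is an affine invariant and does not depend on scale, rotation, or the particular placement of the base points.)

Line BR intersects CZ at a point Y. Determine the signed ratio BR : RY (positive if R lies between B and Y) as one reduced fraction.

BR:RY = 1/6

Assign U = (0, 0), E = (1, 0), Z = (0, 1) — the answer is frame-independent, so this choice is without loss of generality.
1. J is the centroid of triangle ZUE ⇒ J = (1/3, 1/3)
2. C lies on line ZE with ZC:CE = 3:(-2) ⇒ C = (3, -2)
3. B is the centroid of triangle ZCJ ⇒ B = (10/9, -2/9)
4. X lies on line ZU with ZX:XU = 2:5 ⇒ X = (0, 5/7)
5. R is the centroid of triangle XCZ ⇒ R = (1, -2/21)
line BR meets CZ at Y = (1/3, 2/3)
R = B + t·(Y−B) with t = 1/7, so BR:RY = 1/7:6/7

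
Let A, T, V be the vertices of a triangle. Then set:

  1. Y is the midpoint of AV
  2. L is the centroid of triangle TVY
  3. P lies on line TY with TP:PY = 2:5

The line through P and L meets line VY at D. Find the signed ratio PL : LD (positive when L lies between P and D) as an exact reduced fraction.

PL:LD = 8/7

Work in coordinates with A = (0, 0), T = (1, 0), V = (0, 1).
1. Y is the midpoint of AV ⇒ Y = (0, 1/2)
2. L is the centroid of triangle TVY ⇒ L = (1/3, 1/2)
3. P lies on line TY with TP:PY = 2:5 ⇒ P = (5/7, 1/7)
line PL meets VY at D = (0, 13/16)
L = P + t·(D−P) with t = 8/15, so PL:LD = 8/15:7/15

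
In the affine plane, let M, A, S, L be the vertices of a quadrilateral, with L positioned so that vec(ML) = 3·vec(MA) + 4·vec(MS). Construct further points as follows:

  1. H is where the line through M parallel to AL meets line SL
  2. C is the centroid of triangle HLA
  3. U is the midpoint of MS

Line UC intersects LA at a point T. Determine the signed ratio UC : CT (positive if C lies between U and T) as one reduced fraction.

Set M = (0, 0), A = (1, 0), S = (0, 1), L = (3, 4); any affine frame gives the same invariant.
1. H is where the line through M parallel to AL meets line SL ⇒ H = (1, 2)
2. C is the centroid of triangle HLA ⇒ C = (5/3, 2)
3. U is the midpoint of MS ⇒ U = (0, 1/2)
line UC meets LA at T = (25/11, 28/11)
C = U + t·(T−U) with t = 11/15, so UC:CT = 11/15:4/15

UC:CT = 11/4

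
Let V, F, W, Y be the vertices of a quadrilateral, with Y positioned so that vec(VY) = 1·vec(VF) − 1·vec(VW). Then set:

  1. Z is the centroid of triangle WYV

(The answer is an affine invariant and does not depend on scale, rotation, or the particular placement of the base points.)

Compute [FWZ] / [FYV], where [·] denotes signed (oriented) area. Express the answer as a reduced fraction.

Work in coordinates with V = (0, 0), F = (1, 0), W = (0, 1), Y = (1, -1).
1. Z is the centroid of triangle WYV ⇒ Z = (1/3, 0)
2·[FWZ] = 2/3, 2·[FYV] = -1
[FWZ]:[FYV] = 2/3:-1 = -2/3

[FWZ]:[FYV] = -2/3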